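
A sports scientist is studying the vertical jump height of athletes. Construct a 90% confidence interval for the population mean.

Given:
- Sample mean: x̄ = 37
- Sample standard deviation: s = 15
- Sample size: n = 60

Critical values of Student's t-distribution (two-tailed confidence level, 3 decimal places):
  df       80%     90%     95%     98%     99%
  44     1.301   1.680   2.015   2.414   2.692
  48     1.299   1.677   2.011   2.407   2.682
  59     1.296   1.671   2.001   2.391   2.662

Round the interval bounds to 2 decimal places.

The population standard deviation σ is unknown (only the sample standard deviation s is given), so use a t-interval with df = n - 1 = 60 - 1 = 59.

For 90% confidence with df = 59, t* = 1.671 (from t-table)

Standard error: SE = s/√n = 15/√60 = 1.936492

Margin of error: E = t* × SE = 1.671 × 1.936492 = 3.2359

T-interval: x̄ ± E = 37 ± 3.2359 = (33.7641, 40.2359)

Rounded to 2 decimal places:

(33.76, 40.24)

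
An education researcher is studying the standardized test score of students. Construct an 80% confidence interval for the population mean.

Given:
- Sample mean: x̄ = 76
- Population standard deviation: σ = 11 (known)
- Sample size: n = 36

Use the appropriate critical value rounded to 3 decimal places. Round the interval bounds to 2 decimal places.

The population standard deviation σ is known, so use a z-interval (standard normal critical value).

For 80% confidence, z* = 1.282 (from standard normal table)

Standard error: SE = σ/√n = 11/√36 = 1.833333

Margin of error: E = z* × SE = 1.282 × 1.833333 = 2.3503

Z-interval: x̄ ± E = 76 ± 2.3503 = (73.6497, 78.3503)

Rounded to 2 decimal places:

(73.65, 78.35)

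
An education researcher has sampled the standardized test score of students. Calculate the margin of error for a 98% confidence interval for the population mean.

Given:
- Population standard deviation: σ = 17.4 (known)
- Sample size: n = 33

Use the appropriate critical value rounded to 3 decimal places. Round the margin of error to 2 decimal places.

The population standard deviation σ is known, so use the z-interval margin of error formula.

For 98% confidence, z* = 2.326 (from standard normal table)

Margin of error formula for z-interval: E = z* × σ/√n

E = 2.326 × 17.4/√33
  = 2.326 × 3.028951
  = 7.0453

Rounded to 2 decimal places:

7.05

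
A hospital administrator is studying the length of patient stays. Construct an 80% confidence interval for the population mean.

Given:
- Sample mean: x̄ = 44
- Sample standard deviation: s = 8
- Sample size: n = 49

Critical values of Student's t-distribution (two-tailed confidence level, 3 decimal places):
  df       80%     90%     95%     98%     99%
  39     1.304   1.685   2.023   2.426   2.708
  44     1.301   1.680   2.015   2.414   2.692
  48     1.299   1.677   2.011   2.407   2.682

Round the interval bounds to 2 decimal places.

The population standard deviation σ is unknown (only the sample standard deviation s is given), so use a t-interval with df = n - 1 = 49 - 1 = 48.

For 80% confidence with df = 48, t* = 1.299 (from t-table)

Standard error: SE = s/√n = 8/√49 = 1.142857

Margin of error: E = t* × SE = 1.299 × 1.142857 = 1.4846

T-interval: x̄ ± E = 44 ± 1.4846 = (42.5154, 45.4846)

Rounded to 2 decimal places:

(42.52, 45.48)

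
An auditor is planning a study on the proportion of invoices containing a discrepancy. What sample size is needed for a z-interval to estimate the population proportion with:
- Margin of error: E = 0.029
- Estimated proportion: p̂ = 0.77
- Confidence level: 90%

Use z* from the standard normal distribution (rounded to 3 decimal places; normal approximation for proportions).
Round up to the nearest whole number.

Using z* for proportion z-interval (normal approximation).

For 90% confidence, z* = 1.645 (from standard normal table)

Sample size formula for proportion z-interval: n = z*²p̂(1-p̂)/E²

n = 1.645² × 0.77 × 0.23 / 0.029²
  = 2.706025 × 0.1771 / 0.000841
  = 569.8419

Round up to the nearest whole number: n = 570

570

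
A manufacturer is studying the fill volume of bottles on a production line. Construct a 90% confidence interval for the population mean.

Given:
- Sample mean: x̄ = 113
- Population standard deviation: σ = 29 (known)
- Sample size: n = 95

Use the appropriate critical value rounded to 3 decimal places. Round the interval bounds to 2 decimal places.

The population standard deviation σ is known, so use a z-interval (standard normal critical value).

For 90% confidence, z* = 1.645 (from standard normal table)

Standard error: SE = σ/√n = 29/√95 = 2.975337

Margin of error: E = z* × SE = 1.645 × 2.975337 = 4.8944

Z-interval: x̄ ± E = 113 ± 4.8944 = (108.1056, 117.8944)

Rounded to 2 decimal places:

(108.11, 117.89)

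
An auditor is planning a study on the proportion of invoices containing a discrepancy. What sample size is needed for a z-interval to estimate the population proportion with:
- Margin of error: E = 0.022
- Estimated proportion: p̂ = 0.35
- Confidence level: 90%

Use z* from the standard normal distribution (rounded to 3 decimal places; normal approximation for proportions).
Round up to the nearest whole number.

Using z* for proportion z-interval (normal approximation).

For 90% confidence, z* = 1.645 (from standard normal table)

Sample size formula for proportion z-interval: n = z*²p̂(1-p̂)/E²

n = 1.645² × 0.35 × 0.65 / 0.022²
  = 2.706025 × 0.2275 / 0.000484
  = 1271.9436

Round up to the nearest whole number: n = 1272

1272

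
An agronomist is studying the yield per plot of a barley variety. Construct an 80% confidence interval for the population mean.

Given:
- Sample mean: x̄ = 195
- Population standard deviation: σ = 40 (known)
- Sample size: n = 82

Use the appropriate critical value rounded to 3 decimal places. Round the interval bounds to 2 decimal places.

The population standard deviation σ is known, so use a z-interval (standard normal critical value).

For 80% confidence, z* = 1.282 (from standard normal table)

Standard error: SE = σ/√n = 40/√82 = 4.417261

Margin of error: E = z* × SE = 1.282 × 4.417261 = 5.6629

Z-interval: x̄ ± E = 195 ± 5.6629 = (189.3371, 200.6629)

Rounded to 2 decimal places:

(189.34, 200.66)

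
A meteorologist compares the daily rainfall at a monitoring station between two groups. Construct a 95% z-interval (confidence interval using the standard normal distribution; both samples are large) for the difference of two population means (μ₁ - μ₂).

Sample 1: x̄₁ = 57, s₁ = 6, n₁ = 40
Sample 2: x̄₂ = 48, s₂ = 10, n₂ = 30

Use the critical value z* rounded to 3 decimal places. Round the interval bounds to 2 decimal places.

Both samples are large (n₁ = 40 ≥ 30, n₂ = 30 ≥ 30), so a z-interval for the difference of means applies.

Point estimate: x̄₁ - x̄₂ = 57 - 48 = 9

Standard error: SE = √(s₁²/n₁ + s₂²/n₂)
= √(6²/40 + 10²/30)
= √(0.900000 + 3.333333)
= 2.057507

For 95% confidence, z* = 1.96 (from standard normal table)
Margin of error: E = z* × SE = 1.96 × 2.057507 = 4.0327

Z-interval: (x̄₁ - x̄₂) ± E = 9 ± 4.0327 = (4.9673, 13.0327)

Rounded to 2 decimal places:

(4.97, 13.03)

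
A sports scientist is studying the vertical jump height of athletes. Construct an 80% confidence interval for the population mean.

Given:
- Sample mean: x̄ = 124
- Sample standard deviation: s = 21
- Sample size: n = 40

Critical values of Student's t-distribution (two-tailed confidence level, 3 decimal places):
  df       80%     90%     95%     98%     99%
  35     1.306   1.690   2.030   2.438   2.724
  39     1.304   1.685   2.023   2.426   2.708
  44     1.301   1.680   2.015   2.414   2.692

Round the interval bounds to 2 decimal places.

The population standard deviation σ is unknown (only the sample standard deviation s is given), so use a t-interval with df = n - 1 = 40 - 1 = 39.

For 80% confidence with df = 39, t* = 1.304 (from t-table)

Standard error: SE = s/√n = 21/√40 = 3.320392

Margin of error: E = t* × SE = 1.304 × 3.320392 = 4.3298

T-interval: x̄ ± E = 124 ± 4.3298 = (119.6702, 128.3298)

Rounded to 2 decimal places:

(119.67, 128.33)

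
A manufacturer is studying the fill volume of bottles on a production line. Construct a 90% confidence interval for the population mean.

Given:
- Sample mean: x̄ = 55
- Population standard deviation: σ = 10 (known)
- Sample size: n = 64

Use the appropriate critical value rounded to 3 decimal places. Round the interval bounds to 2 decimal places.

The population standard deviation σ is known, so use a z-interval (standard normal critical value).

For 90% confidence, z* = 1.645 (from standard normal table)

Standard error: SE = σ/√n = 10/√64 = 1.250000

Margin of error: E = z* × SE = 1.645 × 1.250000 = 2.0562

Z-interval: x̄ ± E = 55 ± 2.0562 = (52.9438, 57.0562)

Rounded to 2 decimal places:

(52.94, 57.06)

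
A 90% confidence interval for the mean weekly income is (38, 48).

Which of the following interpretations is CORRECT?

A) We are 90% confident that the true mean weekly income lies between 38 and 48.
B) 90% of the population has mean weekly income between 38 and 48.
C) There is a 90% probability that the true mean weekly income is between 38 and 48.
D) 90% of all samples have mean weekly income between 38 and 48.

A confidence interval represents our confidence in the procedure, not a probability statement about the parameter.

Key concept: If we repeated this sampling process many times and computed a 90% CI each time, about 90% of those intervals would contain the true population parameter.

For this specific interval (38, 48):
- Midpoint (point estimate): 43
- Margin of error: 5

The correct interpretation is the one stating confidence that the true parameter lies in the interval — option A.

A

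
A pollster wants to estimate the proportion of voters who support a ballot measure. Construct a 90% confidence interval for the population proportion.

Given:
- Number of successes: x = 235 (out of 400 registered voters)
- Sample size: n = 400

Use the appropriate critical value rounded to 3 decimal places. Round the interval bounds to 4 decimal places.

Sample proportion: p̂ = 235/400 = 0.587500

Check conditions for normal approximation:
  np̂ = 235 ≥ 10 ✓
  n(1-p̂) = 165 ≥ 10 ✓

The sample is large enough, so use a z-interval (normal approximation) for the proportion.

For 90% confidence, z* = 1.645 (from standard normal table)

Standard error: SE = √(p̂(1-p̂)/n) = √(0.587500×0.412500/400) = 0.02461421

Margin of error: E = z* × SE = 1.645 × 0.02461421 = 0.040490

Z-interval: p̂ ± E = 0.587500 ± 0.040490 = (0.547010, 0.627990)

Rounded to 4 decimal places:

(0.5470, 0.6280)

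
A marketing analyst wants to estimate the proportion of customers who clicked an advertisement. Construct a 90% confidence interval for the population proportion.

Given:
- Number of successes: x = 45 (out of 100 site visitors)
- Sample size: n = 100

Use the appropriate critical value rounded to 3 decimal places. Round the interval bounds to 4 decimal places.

Sample proportion: p̂ = 45/100 = 0.450000

Check conditions for normal approximation:
  np̂ = 45 ≥ 10 ✓
  n(1-p̂) = 55 ≥ 10 ✓

The sample is large enough, so use a z-interval (normal approximation) for the proportion.

For 90% confidence, z* = 1.645 (from standard normal table)

Standard error: SE = √(p̂(1-p̂)/n) = √(0.450000×0.550000/100) = 0.04974937

Margin of error: E = z* × SE = 1.645 × 0.04974937 = 0.081838

Z-interval: p̂ ± E = 0.450000 ± 0.081838 = (0.368162, 0.531838)

Rounded to 4 decimal places:

(0.3682, 0.5318)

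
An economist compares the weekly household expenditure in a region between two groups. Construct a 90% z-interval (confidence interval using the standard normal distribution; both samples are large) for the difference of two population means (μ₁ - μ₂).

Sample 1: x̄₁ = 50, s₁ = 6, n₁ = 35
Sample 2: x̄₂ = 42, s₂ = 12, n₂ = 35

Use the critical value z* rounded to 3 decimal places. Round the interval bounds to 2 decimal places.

Both samples are large (n₁ = 35 ≥ 30, n₂ = 35 ≥ 30), so a z-interval for the difference of means applies.

Point estimate: x̄₁ - x̄₂ = 50 - 42 = 8

Standard error: SE = √(s₁²/n₁ + s₂²/n₂)
= √(6²/35 + 12²/35)
= √(1.028571 + 4.114286)
= 2.267787

For 90% confidence, z* = 1.645 (from standard normal table)
Margin of error: E = z* × SE = 1.645 × 2.267787 = 3.7305

Z-interval: (x̄₁ - x̄₂) ± E = 8 ± 3.7305 = (4.2695, 11.7305)

Rounded to 2 decimal places:

(4.27, 11.73)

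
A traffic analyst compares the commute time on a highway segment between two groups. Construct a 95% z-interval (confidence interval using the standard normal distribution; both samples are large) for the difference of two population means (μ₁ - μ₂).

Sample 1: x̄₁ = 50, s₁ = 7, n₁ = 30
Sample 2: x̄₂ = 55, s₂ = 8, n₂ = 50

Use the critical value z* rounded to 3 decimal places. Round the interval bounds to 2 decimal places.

Both samples are large (n₁ = 30 ≥ 30, n₂ = 50 ≥ 30), so a z-interval for the difference of means applies.

Point estimate: x̄₁ - x̄₂ = 50 - 55 = -5

Standard error: SE = √(s₁²/n₁ + s₂²/n₂)
= √(7²/30 + 8²/50)
= √(1.633333 + 1.280000)
= 1.706849

For 95% confidence, z* = 1.96 (from standard normal table)
Margin of error: E = z* × SE = 1.96 × 1.706849 = 3.3454

Z-interval: (x̄₁ - x̄₂) ± E = -5 ± 3.3454 = (-8.3454, -1.6546)

Rounded to 2 decimal places:

(-8.35, -1.65)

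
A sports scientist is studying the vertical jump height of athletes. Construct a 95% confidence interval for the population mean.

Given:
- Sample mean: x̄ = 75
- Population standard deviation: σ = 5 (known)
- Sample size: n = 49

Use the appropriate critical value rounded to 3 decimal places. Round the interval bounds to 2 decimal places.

The population standard deviation σ is known, so use a z-interval (standard normal critical value).

For 95% confidence, z* = 1.96 (from standard normal table)

Standard error: SE = σ/√n = 5/√49 = 0.714286

Margin of error: E = z* × SE = 1.96 × 0.714286 = 1.4000

Z-interval: x̄ ± E = 75 ± 1.4000 = (73.6000, 76.4000)

Rounded to 2 decimal places:

(73.60, 76.40)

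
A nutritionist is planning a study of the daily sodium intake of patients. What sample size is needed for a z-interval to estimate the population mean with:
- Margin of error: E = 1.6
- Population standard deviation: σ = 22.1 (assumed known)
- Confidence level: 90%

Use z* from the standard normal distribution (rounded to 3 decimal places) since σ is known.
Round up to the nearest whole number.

Using z* since population σ is known (z-interval formula).

For 90% confidence, z* = 1.645 (from standard normal table)

Sample size formula for z-interval: n = (z*σ/E)²

n = (1.645 × 22.1 / 1.6)²
  = (22.721563)²
  = 516.2694

Round up to the nearest whole number: n = 517

517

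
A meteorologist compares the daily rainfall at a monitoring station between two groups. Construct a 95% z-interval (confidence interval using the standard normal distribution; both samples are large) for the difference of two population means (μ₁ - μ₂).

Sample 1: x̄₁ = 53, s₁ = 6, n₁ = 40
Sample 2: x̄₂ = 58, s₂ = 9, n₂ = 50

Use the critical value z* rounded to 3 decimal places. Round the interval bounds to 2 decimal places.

Both samples are large (n₁ = 40 ≥ 30, n₂ = 50 ≥ 30), so a z-interval for the difference of means applies.

Point estimate: x̄₁ - x̄₂ = 53 - 58 = -5

Standard error: SE = √(s₁²/n₁ + s₂²/n₂)
= √(6²/40 + 9²/50)
= √(0.900000 + 1.620000)
= 1.587451

For 95% confidence, z* = 1.96 (from standard normal table)
Margin of error: E = z* × SE = 1.96 × 1.587451 = 3.1114

Z-interval: (x̄₁ - x̄₂) ± E = -5 ± 3.1114 = (-8.1114, -1.8886)

Rounded to 2 decimal places:

(-8.11, -1.89)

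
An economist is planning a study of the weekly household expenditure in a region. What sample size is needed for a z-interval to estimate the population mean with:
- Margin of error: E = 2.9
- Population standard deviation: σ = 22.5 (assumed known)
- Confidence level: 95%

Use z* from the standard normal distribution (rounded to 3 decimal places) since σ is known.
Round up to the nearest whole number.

Using z* since population σ is known (z-interval formula).

For 95% confidence, z* = 1.96 (from standard normal table)

Sample size formula for z-interval: n = (z*σ/E)²

n = (1.96 × 22.5 / 2.9)²
  = (15.206897)²
  = 231.2497

Round up to the nearest whole number: n = 232

232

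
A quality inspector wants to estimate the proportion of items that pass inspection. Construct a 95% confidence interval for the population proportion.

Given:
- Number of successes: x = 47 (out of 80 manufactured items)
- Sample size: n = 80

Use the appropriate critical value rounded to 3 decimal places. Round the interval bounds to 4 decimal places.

Sample proportion: p̂ = 47/80 = 0.587500

Check conditions for normal approximation:
  np̂ = 47 ≥ 10 ✓
  n(1-p̂) = 33 ≥ 10 ✓

The sample is large enough, so use a z-interval (normal approximation) for the proportion.

For 95% confidence, z* = 1.96 (from standard normal table)

Standard error: SE = √(p̂(1-p̂)/n) = √(0.587500×0.412500/80) = 0.05503905

Margin of error: E = z* × SE = 1.96 × 0.05503905 = 0.107877

Z-interval: p̂ ± E = 0.587500 ± 0.107877 = (0.479623, 0.695377)

Rounded to 4 decimal places:

(0.4796, 0.6954)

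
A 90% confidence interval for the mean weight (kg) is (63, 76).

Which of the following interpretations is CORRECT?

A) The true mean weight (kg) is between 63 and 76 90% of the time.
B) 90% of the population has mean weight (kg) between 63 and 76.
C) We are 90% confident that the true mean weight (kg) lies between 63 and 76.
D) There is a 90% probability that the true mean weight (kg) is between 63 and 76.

A confidence interval represents our confidence in the procedure, not a probability statement about the parameter.

Key concept: If we repeated this sampling process many times and computed a 90% CI each time, about 90% of those intervals would contain the true population parameter.

For this specific interval (63, 76):
- Midpoint (point estimate): 69.5
- Margin of error: 6.5

The correct interpretation is the one stating confidence that the true parameter lies in the interval — option C.

C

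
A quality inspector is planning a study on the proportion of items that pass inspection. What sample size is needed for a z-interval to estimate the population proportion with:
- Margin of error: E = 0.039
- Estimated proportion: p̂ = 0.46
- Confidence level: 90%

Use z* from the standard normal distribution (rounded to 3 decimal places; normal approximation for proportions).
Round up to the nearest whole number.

Using z* for proportion z-interval (normal approximation).

For 90% confidence, z* = 1.645 (from standard normal table)

Sample size formula for proportion z-interval: n = z*²p̂(1-p̂)/E²

n = 1.645² × 0.46 × 0.54 / 0.039²
  = 2.706025 × 0.2484 / 0.001521
  = 441.9307

Round up to the nearest whole number: n = 442

442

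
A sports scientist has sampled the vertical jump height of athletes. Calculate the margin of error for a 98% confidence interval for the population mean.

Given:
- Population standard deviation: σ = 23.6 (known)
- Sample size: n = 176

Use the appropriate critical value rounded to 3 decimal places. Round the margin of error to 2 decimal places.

The population standard deviation σ is known, so use the z-interval margin of error formula.

For 98% confidence, z* = 2.326 (from standard normal table)

Margin of error formula for z-interval: E = z* × σ/√n

E = 2.326 × 23.6/√176
  = 2.326 × 1.778917
  = 4.1378

Rounded to 2 decimal places:

4.14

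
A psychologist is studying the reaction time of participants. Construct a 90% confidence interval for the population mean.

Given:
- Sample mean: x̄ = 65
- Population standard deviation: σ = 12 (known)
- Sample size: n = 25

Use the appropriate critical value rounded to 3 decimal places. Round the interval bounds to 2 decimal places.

The population standard deviation σ is known, so use a z-interval (standard normal critical value).

For 90% confidence, z* = 1.645 (from standard normal table)

Standard error: SE = σ/√n = 12/√25 = 2.400000

Margin of error: E = z* × SE = 1.645 × 2.400000 = 3.9480

Z-interval: x̄ ± E = 65 ± 3.9480 = (61.0520, 68.9480)

Rounded to 2 decimal places:

(61.05, 68.95)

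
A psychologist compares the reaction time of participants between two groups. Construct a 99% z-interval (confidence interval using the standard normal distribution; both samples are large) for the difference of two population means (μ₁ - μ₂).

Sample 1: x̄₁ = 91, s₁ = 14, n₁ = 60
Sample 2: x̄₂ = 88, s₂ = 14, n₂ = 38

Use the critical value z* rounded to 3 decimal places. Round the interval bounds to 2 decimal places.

Both samples are large (n₁ = 60 ≥ 30, n₂ = 38 ≥ 30), so a z-interval for the difference of means applies.

Point estimate: x̄₁ - x̄₂ = 91 - 88 = 3

Standard error: SE = √(s₁²/n₁ + s₂²/n₂)
= √(14²/60 + 14²/38)
= √(3.266667 + 5.157895)
= 2.902510

For 99% confidence, z* = 2.576 (from standard normal table)
Margin of error: E = z* × SE = 2.576 × 2.902510 = 7.4769

Z-interval: (x̄₁ - x̄₂) ± E = 3 ± 7.4769 = (-4.4769, 10.4769)

Rounded to 2 decimal places:

(-4.48, 10.48)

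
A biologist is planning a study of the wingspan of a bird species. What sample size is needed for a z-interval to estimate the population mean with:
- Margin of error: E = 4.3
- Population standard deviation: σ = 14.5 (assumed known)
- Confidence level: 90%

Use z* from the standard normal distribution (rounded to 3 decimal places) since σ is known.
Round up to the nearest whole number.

Using z* since population σ is known (z-interval formula).

For 90% confidence, z* = 1.645 (from standard normal table)

Sample size formula for z-interval: n = (z*σ/E)²

n = (1.645 × 14.5 / 4.3)²
  = (5.547093)²
  = 30.7702

Round up to the nearest whole number: n = 31

31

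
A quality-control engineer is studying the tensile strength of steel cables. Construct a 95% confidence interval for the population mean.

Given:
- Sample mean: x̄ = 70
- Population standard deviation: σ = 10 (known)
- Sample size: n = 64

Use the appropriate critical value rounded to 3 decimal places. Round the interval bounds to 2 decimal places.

The population standard deviation σ is known, so use a z-interval (standard normal critical value).

For 95% confidence, z* = 1.96 (from standard normal table)

Standard error: SE = σ/√n = 10/√64 = 1.250000

Margin of error: E = z* × SE = 1.96 × 1.250000 = 2.4500

Z-interval: x̄ ± E = 70 ± 2.4500 = (67.5500, 72.4500)

Rounded to 2 decimal places:

(67.55, 72.45)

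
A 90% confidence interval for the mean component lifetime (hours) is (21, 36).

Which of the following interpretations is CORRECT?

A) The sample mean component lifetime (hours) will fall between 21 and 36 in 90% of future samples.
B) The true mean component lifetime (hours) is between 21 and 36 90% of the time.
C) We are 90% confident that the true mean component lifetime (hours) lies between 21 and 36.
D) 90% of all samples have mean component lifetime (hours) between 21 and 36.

A confidence interval represents our confidence in the procedure, not a probability statement about the parameter.

Key concept: If we repeated this sampling process many times and computed a 90% CI each time, about 90% of those intervals would contain the true population parameter.

For this specific interval (21, 36):
- Midpoint (point estimate): 28.5
- Margin of error: 7.5

The correct interpretation is the one stating confidence that the true parameter lies in the interval — option C.

C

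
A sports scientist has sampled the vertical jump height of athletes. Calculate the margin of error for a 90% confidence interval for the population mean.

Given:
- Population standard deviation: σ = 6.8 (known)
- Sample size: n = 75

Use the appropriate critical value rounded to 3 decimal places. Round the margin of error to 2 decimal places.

The population standard deviation σ is known, so use the z-interval margin of error formula.

For 90% confidence, z* = 1.645 (from standard normal table)

Margin of error formula for z-interval: E = z* × σ/√n

E = 1.645 × 6.8/√75
  = 1.645 × 0.785196
  = 1.2916

Rounded to 2 decimal places:

1.29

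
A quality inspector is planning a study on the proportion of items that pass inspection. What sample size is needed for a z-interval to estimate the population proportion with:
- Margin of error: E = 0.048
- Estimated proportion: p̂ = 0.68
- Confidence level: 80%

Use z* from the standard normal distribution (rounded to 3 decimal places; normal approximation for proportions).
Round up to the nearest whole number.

Using z* for proportion z-interval (normal approximation).

For 80% confidence, z* = 1.282 (from standard normal table)

Sample size formula for proportion z-interval: n = z*²p̂(1-p̂)/E²

n = 1.282² × 0.68 × 0.32 / 0.048²
  = 1.643524 × 0.2176 / 0.002304
  = 155.2217

Round up to the nearest whole number: n = 156

156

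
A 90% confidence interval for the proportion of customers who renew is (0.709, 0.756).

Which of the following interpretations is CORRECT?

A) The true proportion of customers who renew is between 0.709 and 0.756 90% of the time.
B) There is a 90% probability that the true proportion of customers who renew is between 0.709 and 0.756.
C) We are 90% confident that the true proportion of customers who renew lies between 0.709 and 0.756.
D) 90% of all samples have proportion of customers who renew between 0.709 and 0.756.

A confidence interval represents our confidence in the procedure, not a probability statement about the parameter.

Key concept: If we repeated this sampling process many times and computed a 90% CI each time, about 90% of those intervals would contain the true population parameter.

For this specific interval (0.709, 0.756):
- Midpoint (point estimate): 0.7325
- Margin of error: 0.0235

The correct interpretation is the one stating confidence that the true parameter lies in the interval — option C.

C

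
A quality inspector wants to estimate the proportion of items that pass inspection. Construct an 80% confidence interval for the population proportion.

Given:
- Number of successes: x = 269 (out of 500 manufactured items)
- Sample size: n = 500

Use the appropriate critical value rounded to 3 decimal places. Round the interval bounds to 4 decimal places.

Sample proportion: p̂ = 269/500 = 0.538000

Check conditions for normal approximation:
  np̂ = 269 ≥ 10 ✓
  n(1-p̂) = 231 ≥ 10 ✓

The sample is large enough, so use a z-interval (normal approximation) for the proportion.

For 80% confidence, z* = 1.282 (from standard normal table)

Standard error: SE = √(p̂(1-p̂)/n) = √(0.538000×0.462000/500) = 0.02229601

Margin of error: E = z* × SE = 1.282 × 0.02229601 = 0.028583

Z-interval: p̂ ± E = 0.538000 ± 0.028583 = (0.509417, 0.566583)

Rounded to 4 decimal places:

(0.5094, 0.5666)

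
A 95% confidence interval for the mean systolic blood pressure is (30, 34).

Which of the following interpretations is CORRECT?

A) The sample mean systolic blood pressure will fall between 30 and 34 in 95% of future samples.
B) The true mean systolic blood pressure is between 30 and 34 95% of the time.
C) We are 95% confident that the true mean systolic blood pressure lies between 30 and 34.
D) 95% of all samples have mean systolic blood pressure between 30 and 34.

A confidence interval represents our confidence in the procedure, not a probability statement about the parameter.

Key concept: If we repeated this sampling process many times and computed a 95% CI each time, about 95% of those intervals would contain the true population parameter.

For this specific interval (30, 34):
- Midpoint (point estimate): 32
- Margin of error: 2

The correct interpretation is the one stating confidence that the true parameter lies in the interval — option C.

C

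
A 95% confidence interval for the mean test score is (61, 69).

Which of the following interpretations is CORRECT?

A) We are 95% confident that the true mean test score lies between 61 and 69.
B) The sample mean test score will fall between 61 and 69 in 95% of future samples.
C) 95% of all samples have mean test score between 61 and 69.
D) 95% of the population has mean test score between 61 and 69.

A confidence interval represents our confidence in the procedure, not a probability statement about the parameter.

Key concept: If we repeated this sampling process many times and computed a 95% CI each time, about 95% of those intervals would contain the true population parameter.

For this specific interval (61, 69):
- Midpoint (point estimate): 65
- Margin of error: 4

The correct interpretation is the one stating confidence that the true parameter lies in the interval — option A.

A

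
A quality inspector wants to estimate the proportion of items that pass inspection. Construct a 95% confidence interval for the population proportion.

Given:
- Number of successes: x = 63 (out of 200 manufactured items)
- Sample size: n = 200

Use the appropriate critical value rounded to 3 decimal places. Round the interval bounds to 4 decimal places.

Sample proportion: p̂ = 63/200 = 0.315000

Check conditions for normal approximation:
  np̂ = 63 ≥ 10 ✓
  n(1-p̂) = 137 ≥ 10 ✓

The sample is large enough, so use a z-interval (normal approximation) for the proportion.

For 95% confidence, z* = 1.96 (from standard normal table)

Standard error: SE = √(p̂(1-p̂)/n) = √(0.315000×0.685000/200) = 0.03284623

Margin of error: E = z* × SE = 1.96 × 0.03284623 = 0.064379

Z-interval: p̂ ± E = 0.315000 ± 0.064379 = (0.250621, 0.379379)

Rounded to 4 decimal places:

(0.2506, 0.3794)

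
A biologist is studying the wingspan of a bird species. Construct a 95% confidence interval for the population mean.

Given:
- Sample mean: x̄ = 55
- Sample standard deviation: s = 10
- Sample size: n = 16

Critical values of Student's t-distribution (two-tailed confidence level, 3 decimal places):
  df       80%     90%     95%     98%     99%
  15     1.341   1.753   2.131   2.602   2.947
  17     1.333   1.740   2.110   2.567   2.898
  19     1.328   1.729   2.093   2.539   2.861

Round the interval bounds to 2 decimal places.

The population standard deviation σ is unknown (only the sample standard deviation s is given), so use a t-interval with df = n - 1 = 16 - 1 = 15.

For 95% confidence with df = 15, t* = 2.131 (from t-table)

Standard error: SE = s/√n = 10/√16 = 2.500000

Margin of error: E = t* × SE = 2.131 × 2.500000 = 5.3275

T-interval: x̄ ± E = 55 ± 5.3275 = (49.6725, 60.3275)

Rounded to 2 decimal places:

(49.67, 60.33)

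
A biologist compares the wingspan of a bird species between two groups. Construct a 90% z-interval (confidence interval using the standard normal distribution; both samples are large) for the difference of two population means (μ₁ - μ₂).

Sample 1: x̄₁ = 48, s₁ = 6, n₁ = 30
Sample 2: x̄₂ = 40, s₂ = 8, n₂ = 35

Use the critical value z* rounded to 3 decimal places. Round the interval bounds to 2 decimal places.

Both samples are large (n₁ = 30 ≥ 30, n₂ = 35 ≥ 30), so a z-interval for the difference of means applies.

Point estimate: x̄₁ - x̄₂ = 48 - 40 = 8

Standard error: SE = √(s₁²/n₁ + s₂²/n₂)
= √(6²/30 + 8²/35)
= √(1.200000 + 1.828571)
= 1.740279

For 90% confidence, z* = 1.645 (from standard normal table)
Margin of error: E = z* × SE = 1.645 × 1.740279 = 2.8628

Z-interval: (x̄₁ - x̄₂) ± E = 8 ± 2.8628 = (5.1372, 10.8628)

Rounded to 2 decimal places:

(5.14, 10.86)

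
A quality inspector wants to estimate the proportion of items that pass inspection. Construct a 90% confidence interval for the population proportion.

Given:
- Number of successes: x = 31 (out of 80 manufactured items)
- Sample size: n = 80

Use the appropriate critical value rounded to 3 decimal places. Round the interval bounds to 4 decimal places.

Sample proportion: p̂ = 31/80 = 0.387500

Check conditions for normal approximation:
  np̂ = 31 ≥ 10 ✓
  n(1-p̂) = 49 ≥ 10 ✓

The sample is large enough, so use a z-interval (normal approximation) for the proportion.

For 90% confidence, z* = 1.645 (from standard normal table)

Standard error: SE = √(p̂(1-p̂)/n) = √(0.387500×0.612500/80) = 0.05446831

Margin of error: E = z* × SE = 1.645 × 0.05446831 = 0.089600

Z-interval: p̂ ± E = 0.387500 ± 0.089600 = (0.297900, 0.477100)

Rounded to 4 decimal places:

(0.2979, 0.4771)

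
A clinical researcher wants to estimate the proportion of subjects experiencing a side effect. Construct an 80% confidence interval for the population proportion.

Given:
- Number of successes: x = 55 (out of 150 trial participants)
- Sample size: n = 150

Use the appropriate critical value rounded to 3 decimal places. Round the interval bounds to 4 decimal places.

Sample proportion: p̂ = 55/150 = 0.366667

Check conditions for normal approximation:
  np̂ = 55 ≥ 10 ✓
  n(1-p̂) = 95 ≥ 10 ✓

The sample is large enough, so use a z-interval (normal approximation) for the proportion.

For 80% confidence, z* = 1.282 (from standard normal table)

Standard error: SE = √(p̂(1-p̂)/n) = √(0.366667×0.633333/150) = 0.03934651

Margin of error: E = z* × SE = 1.282 × 0.03934651 = 0.050442

Z-interval: p̂ ± E = 0.366667 ± 0.050442 = (0.316224, 0.417109)

Rounded to 4 decimal places:

(0.3162, 0.4171)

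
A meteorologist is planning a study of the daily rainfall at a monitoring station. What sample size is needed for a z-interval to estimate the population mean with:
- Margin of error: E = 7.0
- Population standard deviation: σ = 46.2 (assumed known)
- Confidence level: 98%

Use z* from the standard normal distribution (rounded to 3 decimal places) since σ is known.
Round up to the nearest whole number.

Using z* since population σ is known (z-interval formula).

For 98% confidence, z* = 2.326 (from standard normal table)

Sample size formula for z-interval: n = (z*σ/E)²

n = (2.326 × 46.2 / 7.0)²
  = (15.351600)²
  = 235.6716

Round up to the nearest whole number: n = 236

236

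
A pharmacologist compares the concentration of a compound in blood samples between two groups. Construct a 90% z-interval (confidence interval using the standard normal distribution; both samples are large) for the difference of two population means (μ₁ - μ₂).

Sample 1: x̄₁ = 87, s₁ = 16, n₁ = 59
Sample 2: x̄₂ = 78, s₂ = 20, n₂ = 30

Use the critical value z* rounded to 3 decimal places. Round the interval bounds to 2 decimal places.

Both samples are large (n₁ = 59 ≥ 30, n₂ = 30 ≥ 30), so a z-interval for the difference of means applies.

Point estimate: x̄₁ - x̄₂ = 87 - 78 = 9

Standard error: SE = √(s₁²/n₁ + s₂²/n₂)
= √(16²/59 + 20²/30)
= √(4.338983 + 13.333333)
= 4.203845

For 90% confidence, z* = 1.645 (from standard normal table)
Margin of error: E = z* × SE = 1.645 × 4.203845 = 6.9153

Z-interval: (x̄₁ - x̄₂) ± E = 9 ± 6.9153 = (2.0847, 15.9153)

Rounded to 2 decimal places:

(2.08, 15.92)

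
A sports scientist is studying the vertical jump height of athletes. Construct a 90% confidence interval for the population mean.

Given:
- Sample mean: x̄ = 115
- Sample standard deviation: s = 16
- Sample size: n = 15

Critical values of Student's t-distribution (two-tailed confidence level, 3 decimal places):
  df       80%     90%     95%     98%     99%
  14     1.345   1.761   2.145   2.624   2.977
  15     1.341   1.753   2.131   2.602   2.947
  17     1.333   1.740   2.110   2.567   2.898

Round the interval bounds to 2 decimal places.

The population standard deviation σ is unknown (only the sample standard deviation s is given), so use a t-interval with df = n - 1 = 15 - 1 = 14.

For 90% confidence with df = 14, t* = 1.761 (from t-table)

Standard error: SE = s/√n = 16/√15 = 4.1311822

Margin of error: E = t* × SE = 1.761 × 4.1311822 = 7.27501

T-interval: x̄ ± E = 115 ± 7.27501 = (107.72499, 122.27501)

Rounded to 2 decimal places:

(107.72, 122.28)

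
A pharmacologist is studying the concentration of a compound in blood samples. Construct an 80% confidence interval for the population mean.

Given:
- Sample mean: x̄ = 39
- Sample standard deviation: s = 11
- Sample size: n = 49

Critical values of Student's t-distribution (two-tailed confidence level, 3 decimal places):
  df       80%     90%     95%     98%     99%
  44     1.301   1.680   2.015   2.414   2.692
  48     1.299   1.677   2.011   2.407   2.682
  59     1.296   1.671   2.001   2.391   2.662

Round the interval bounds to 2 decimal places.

The population standard deviation σ is unknown (only the sample standard deviation s is given), so use a t-interval with df = n - 1 = 49 - 1 = 48.

For 80% confidence with df = 48, t* = 1.299 (from t-table)

Standard error: SE = s/√n = 11/√49 = 1.571429

Margin of error: E = t* × SE = 1.299 × 1.571429 = 2.0413

T-interval: x̄ ± E = 39 ± 2.0413 = (36.9587, 41.0413)

Rounded to 2 decimal places:

(36.96, 41.04)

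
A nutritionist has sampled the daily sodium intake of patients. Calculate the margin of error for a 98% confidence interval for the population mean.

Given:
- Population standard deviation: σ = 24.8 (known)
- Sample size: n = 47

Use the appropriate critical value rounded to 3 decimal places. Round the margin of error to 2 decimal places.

The population standard deviation σ is known, so use the z-interval margin of error formula.

For 98% confidence, z* = 2.326 (from standard normal table)

Margin of error formula for z-interval: E = z* × σ/√n

E = 2.326 × 24.8/√47
  = 2.326 × 3.617452
  = 8.4142

Rounded to 2 decimal places:

8.41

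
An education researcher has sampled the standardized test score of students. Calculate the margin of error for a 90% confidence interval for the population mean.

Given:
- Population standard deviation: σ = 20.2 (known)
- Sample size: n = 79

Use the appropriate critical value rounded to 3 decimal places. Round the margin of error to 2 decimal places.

The population standard deviation σ is known, so use the z-interval margin of error formula.

For 90% confidence, z* = 1.645 (from standard normal table)

Margin of error formula for z-interval: E = z* × σ/√n

E = 1.645 × 20.2/√79
  = 1.645 × 2.272678
  = 3.7386

Rounded to 2 decimal places:

3.74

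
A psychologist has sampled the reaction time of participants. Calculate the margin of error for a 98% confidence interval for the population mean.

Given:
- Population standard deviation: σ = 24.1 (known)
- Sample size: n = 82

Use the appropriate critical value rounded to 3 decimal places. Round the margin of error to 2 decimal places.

The population standard deviation σ is known, so use the z-interval margin of error formula.

For 98% confidence, z* = 2.326 (from standard normal table)

Margin of error formula for z-interval: E = z* × σ/√n

E = 2.326 × 24.1/√82
  = 2.326 × 2.661400
  = 6.1904

Rounded to 2 decimal places:

6.19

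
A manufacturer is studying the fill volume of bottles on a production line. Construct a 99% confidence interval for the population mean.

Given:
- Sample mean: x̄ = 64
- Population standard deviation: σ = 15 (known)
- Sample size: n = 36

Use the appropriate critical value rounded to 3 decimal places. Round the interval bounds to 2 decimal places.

The population standard deviation σ is known, so use a z-interval (standard normal critical value).

For 99% confidence, z* = 2.576 (from standard normal table)

Standard error: SE = σ/√n = 15/√36 = 2.500000

Margin of error: E = z* × SE = 2.576 × 2.500000 = 6.4400

Z-interval: x̄ ± E = 64 ± 6.4400 = (57.5600, 70.4400)

Rounded to 2 decimal places:

(57.56, 70.44)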